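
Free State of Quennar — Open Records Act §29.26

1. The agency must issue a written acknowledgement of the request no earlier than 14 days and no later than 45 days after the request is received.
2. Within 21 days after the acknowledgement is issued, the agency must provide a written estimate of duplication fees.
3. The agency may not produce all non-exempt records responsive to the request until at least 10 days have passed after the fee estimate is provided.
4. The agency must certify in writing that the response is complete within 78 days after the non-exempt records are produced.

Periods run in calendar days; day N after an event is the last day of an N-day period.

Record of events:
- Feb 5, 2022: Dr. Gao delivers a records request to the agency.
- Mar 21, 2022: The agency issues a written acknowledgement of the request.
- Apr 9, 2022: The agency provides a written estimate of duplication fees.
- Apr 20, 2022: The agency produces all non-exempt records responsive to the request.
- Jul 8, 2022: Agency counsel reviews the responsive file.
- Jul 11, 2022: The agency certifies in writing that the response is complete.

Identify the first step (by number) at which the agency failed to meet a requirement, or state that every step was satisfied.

Step 4

Step 1: the window is 14–45 days after Feb 5, 2022 (when the request is received), so Feb 19, 2022 through Mar 22, 2022; done Mar 21, 2022 — within the window.
Step 2: 21 days after Mar 21, 2022 (when the acknowledgement is issued) is Apr 11, 2022; done Apr 9, 2022 — timely.
Step 3: the earliest permitted date is 10 days after Apr 9, 2022 (when the fee estimate is provided), i.e. Apr 19, 2022; done Apr 20, 2022 — permitted.
Step 4: 78 days after Apr 20, 2022 (when the non-exempt records are produced) is Jul 7, 2022; Jul 11, 2022 misses that deadline by 4 days.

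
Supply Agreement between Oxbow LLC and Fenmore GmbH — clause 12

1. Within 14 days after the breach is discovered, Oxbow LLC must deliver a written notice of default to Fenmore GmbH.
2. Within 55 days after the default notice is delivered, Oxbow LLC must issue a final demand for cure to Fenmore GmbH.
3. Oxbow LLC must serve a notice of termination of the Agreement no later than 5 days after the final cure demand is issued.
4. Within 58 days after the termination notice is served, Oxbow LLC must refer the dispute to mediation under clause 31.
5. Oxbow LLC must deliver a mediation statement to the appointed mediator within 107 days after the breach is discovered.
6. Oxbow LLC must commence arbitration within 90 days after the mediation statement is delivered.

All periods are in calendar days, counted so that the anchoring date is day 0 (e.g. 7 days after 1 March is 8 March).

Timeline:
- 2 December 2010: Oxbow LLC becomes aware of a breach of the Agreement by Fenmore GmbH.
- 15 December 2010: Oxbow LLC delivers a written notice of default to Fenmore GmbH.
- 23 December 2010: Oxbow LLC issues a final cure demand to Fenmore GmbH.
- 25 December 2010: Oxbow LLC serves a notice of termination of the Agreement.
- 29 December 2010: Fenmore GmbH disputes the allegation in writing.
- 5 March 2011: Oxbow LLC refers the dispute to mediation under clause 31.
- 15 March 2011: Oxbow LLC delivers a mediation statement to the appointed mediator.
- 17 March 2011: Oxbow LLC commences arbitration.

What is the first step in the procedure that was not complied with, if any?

Step 4

(1) due by 2 December 2010 + 14 days = 16 December 2010; completed 15 December 2010, before the deadline.
(2) due by 15 December 2010 + 55 days = 8 February 2011; 23 December 2010 is within that limit.
(3) due by 23 December 2010 + 5 days = 28 December 2010; 25 December 2010 is within that limit.
(4) due by 25 December 2010 + 58 days = 21 February 2011; not done until 5 March 2011, 12 days after the deadline.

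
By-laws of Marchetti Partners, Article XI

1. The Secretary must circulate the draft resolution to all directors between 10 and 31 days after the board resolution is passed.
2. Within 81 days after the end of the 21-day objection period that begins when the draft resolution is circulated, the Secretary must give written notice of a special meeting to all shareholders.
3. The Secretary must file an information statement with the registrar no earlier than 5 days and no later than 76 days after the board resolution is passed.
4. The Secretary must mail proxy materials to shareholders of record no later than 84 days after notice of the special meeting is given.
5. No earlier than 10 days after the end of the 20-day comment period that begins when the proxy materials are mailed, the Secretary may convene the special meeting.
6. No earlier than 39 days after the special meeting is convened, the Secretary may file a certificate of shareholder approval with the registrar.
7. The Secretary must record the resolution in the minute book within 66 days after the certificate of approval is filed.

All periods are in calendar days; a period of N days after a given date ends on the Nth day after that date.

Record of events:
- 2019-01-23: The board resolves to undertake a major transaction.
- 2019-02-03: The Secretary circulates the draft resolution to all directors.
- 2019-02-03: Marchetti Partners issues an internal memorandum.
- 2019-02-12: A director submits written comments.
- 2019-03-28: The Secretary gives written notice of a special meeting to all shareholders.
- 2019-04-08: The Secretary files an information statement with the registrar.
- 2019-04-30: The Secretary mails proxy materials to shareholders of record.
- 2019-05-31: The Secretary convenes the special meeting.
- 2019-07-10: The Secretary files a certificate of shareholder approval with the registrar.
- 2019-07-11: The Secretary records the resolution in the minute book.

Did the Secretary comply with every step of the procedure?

Yes

(1) the permitted window runs from 2019-01-23 + 10 = 2019-02-02 to 2019-01-23 + 31 = 2019-02-23; done 2019-02-03, which is between those dates.
(2) due by 2019-02-24 + 81 days = 2019-05-16; 2019-03-28 is within that limit.
(3) the permitted window runs from 2019-01-23 + 5 = 2019-01-28 to 2019-01-23 + 76 = 2019-04-09; done 2019-04-08, which is between those dates.
(4) due by 2019-03-28 + 84 days = 2019-06-20; completed 2019-04-30, before the deadline.
(5) permitted from 2019-05-20 + 10 days = 2019-05-30 onward; done 2019-05-31, after the minimum wait.
(6) permitted from 2019-05-31 + 39 days = 2019-07-09 onward; 2019-07-10 is on or after that date.
(7) due by 2019-07-10 + 66 days = 2019-09-14; completed 2019-07-11, before the deadline.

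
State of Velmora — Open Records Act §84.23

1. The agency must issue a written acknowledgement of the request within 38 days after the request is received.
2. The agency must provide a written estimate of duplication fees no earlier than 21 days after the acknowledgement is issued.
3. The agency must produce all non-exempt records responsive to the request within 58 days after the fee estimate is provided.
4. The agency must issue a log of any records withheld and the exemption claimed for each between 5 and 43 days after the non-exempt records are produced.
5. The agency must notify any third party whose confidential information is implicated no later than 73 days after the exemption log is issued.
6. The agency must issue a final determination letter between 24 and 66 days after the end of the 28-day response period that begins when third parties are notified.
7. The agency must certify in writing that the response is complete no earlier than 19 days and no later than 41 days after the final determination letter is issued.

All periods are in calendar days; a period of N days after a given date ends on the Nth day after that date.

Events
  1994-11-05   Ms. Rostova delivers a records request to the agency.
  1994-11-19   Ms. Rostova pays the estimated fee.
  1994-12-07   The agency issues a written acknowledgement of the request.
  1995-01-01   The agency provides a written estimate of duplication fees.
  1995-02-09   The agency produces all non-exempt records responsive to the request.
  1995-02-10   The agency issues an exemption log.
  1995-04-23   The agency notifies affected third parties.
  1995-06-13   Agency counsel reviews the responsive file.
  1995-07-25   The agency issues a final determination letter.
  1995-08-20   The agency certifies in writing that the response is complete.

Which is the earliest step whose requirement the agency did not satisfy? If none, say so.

Step 4

Step 1 — counting 38 days from 1994-11-05 (when the request is received) gives a deadline of 1994-12-13; 1994-12-07 is within that limit.
Step 2 — must wait 21 days from 1994-12-07 (when the acknowledgement is issued), so not before 1994-12-28; 1995-01-01 is on or after that date.
Step 3 — counting 58 days from 1995-01-01 (when the fee estimate is provided) gives a deadline of 1995-02-28; completed 1995-02-09, before the deadline.
Step 4 — 5 and 43 days from 1995-02-09 (when the non-exempt records are produced) are 1995-02-14 and 1995-03-24 respectively; done 1995-02-10 — 4 days before the window opened.
Later steps need not be reached.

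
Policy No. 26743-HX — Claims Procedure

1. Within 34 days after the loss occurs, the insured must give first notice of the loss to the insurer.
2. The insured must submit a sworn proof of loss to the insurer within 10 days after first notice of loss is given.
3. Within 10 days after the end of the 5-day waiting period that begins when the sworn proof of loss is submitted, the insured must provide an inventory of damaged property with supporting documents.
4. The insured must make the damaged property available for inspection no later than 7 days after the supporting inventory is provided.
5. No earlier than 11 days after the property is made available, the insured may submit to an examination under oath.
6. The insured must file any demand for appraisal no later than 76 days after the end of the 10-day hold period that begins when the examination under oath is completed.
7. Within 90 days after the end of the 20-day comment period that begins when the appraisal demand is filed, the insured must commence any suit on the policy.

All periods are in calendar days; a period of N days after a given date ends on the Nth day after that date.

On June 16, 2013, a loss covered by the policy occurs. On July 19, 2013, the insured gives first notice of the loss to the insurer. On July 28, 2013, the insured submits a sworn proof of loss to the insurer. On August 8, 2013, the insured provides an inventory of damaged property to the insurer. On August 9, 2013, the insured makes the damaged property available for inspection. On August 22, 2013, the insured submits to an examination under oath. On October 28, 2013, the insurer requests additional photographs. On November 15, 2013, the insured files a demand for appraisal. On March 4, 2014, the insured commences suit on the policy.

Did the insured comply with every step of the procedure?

Step 1 — counting 34 days from June 16, 2013 (when the loss occurs) gives a deadline of July 20, 2013; completed July 19, 2013, before the deadline.
Step 2 — counting 10 days from July 19, 2013 (when first notice of loss is given) gives a deadline of July 29, 2013; completed July 28, 2013, before the deadline.
Step 3 — counting 10 days from August 2, 2013 (end of the 5-day waiting period, which began when the sworn proof of loss is submitted on July 28, 2013) gives a deadline of August 12, 2013; done August 8, 2013 — timely.
Step 4 — counting 7 days from August 8, 2013 (when the supporting inventory is provided) gives a deadline of August 15, 2013; completed August 9, 2013, before the deadline.
Step 5 — must wait 11 days from August 9, 2013 (when the property is made available), so not before August 20, 2013; done August 22, 2013 — permitted.
Step 6 — counting 76 days from September 1, 2013 (end of the 10-day hold period, which began when the examination under oath is completed on August 22, 2013) gives a deadline of November 16, 2013; completed November 15, 2013, before the deadline.
Step 7 — counting 90 days from December 5, 2013 (end of the 20-day comment period, which began when the appraisal demand is filed on November 15, 2013) gives a deadline of March 5, 2014; done March 4, 2014 — timely.

Yes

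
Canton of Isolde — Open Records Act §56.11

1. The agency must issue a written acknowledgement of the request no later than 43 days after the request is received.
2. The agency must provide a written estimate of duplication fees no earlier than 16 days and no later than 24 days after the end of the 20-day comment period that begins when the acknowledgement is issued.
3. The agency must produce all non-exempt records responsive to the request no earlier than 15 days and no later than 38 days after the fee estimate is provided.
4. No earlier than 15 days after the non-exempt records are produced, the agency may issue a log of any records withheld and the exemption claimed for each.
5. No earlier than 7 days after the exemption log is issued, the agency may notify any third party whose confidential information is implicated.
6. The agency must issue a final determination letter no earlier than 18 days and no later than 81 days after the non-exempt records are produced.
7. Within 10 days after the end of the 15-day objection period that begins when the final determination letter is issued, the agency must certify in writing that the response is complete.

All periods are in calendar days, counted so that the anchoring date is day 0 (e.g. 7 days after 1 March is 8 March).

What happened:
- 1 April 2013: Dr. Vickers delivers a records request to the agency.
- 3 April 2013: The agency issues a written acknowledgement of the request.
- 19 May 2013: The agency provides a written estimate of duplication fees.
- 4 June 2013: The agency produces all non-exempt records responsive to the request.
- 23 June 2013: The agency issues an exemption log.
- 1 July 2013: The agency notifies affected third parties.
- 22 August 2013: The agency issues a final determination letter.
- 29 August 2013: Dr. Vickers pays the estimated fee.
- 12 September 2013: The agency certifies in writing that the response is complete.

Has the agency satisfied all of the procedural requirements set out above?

Step 1: 43 days after 1 April 2013 (when the request is received) is 14 May 2013; done 3 April 2013 — timely.
Step 2: the window is 16–24 days after 23 April 2013 (end of the 20-day comment period, which began when the acknowledgement is issued on 3 April 2013), so 9 May 2013 through 17 May 2013; 19 May 2013 is 2 days past the end of the window.

No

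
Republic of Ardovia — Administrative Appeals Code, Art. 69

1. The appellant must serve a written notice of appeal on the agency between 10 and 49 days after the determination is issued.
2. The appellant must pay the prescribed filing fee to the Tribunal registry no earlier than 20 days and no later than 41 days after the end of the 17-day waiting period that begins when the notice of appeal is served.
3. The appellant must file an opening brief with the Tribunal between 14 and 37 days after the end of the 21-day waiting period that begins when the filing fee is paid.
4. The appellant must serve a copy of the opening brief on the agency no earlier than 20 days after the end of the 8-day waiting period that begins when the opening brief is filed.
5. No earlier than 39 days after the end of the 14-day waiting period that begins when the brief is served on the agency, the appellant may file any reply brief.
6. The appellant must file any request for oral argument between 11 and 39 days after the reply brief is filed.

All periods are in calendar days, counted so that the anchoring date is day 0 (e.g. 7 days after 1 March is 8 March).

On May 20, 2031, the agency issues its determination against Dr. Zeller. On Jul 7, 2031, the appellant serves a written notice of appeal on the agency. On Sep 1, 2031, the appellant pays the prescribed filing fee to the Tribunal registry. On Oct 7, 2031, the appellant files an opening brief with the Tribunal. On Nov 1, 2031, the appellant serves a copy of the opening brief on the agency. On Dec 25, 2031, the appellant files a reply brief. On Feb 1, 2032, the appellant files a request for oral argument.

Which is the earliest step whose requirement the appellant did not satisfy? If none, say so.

Step 1: the window is 10–49 days after May 20, 2031 (when the determination is issued), so May 30, 2031 through Jul 8, 2031; Jul 7, 2031 falls inside that range.
Step 2: the window is 20–41 days after Jul 24, 2031 (end of the 17-day waiting period, which began when the notice of appeal is served on Jul 7, 2031), so Aug 13, 2031 through Sep 3, 2031; done Sep 1, 2031 — within the window.
Step 3: the window is 14–37 days after Sep 22, 2031 (end of the 21-day waiting period, which began when the filing fee is paid on Sep 1, 2031), so Oct 6, 2031 through Oct 29, 2031; Oct 7, 2031 falls inside that range.
Step 4: the earliest permitted date is 20 days after Oct 15, 2031 (end of the 8-day waiting period, which began when the opening brief is filed on Oct 7, 2031), i.e. Nov 4, 2031; acted on Nov 1, 2031, 3 days prematurely.
No need to go further; step 4 was not satisfied.

Step 4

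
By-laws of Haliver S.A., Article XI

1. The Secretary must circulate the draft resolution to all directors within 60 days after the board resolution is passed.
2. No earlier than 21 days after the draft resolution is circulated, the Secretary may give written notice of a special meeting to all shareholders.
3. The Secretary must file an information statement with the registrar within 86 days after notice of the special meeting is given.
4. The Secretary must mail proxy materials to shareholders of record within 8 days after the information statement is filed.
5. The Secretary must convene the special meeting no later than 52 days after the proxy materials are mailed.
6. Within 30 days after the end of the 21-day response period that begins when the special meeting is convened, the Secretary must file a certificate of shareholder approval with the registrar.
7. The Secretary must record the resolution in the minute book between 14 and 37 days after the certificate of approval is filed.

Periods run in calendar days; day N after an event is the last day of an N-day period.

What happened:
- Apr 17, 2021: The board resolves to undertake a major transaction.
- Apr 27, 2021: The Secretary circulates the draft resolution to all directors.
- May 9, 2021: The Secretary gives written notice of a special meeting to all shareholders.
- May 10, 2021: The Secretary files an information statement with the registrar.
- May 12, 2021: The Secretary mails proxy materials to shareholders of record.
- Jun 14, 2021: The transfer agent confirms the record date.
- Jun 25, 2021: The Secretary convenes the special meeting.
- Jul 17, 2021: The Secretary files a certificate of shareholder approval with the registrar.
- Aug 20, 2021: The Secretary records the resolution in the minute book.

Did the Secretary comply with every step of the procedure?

No

(1) due by Apr 17, 2021 + 60 days = Jun 16, 2021; completed Apr 27, 2021, before the deadline.
(2) permitted from Apr 27, 2021 + 21 days = May 18, 2021 onward; done May 9, 2021 — 9 days too early.
The analysis stops there.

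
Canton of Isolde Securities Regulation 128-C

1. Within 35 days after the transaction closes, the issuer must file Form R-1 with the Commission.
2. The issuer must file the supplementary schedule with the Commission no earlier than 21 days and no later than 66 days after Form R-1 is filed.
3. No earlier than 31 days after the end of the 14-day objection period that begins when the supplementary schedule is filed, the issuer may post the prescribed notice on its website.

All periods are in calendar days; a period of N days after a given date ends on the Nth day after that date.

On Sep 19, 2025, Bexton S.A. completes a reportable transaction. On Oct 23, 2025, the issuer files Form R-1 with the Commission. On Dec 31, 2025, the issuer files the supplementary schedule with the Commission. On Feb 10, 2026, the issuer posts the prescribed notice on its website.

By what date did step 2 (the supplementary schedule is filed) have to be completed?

Step 2 runs from Oct 23, 2025, when Form R-1 is filed. The window is 21–66 days after Oct 23, 2025; it closes on Dec 28, 2025.

Dec 28, 2025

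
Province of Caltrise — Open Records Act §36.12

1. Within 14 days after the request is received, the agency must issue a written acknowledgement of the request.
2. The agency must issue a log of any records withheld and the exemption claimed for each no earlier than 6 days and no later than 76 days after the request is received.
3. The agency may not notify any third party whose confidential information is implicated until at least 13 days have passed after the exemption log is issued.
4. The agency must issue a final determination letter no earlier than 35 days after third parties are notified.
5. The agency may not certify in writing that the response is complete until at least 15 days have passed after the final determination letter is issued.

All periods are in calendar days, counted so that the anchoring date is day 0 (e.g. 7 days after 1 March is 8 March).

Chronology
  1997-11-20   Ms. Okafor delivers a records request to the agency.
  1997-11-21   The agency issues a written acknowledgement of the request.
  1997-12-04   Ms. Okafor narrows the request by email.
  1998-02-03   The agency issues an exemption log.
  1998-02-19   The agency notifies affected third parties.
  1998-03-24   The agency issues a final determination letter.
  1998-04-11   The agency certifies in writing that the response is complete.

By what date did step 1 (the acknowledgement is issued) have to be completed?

1997-12-04

Step 1 runs from 1997-11-20, when the request is received. 14 days after 1997-11-20 is 1997-12-04.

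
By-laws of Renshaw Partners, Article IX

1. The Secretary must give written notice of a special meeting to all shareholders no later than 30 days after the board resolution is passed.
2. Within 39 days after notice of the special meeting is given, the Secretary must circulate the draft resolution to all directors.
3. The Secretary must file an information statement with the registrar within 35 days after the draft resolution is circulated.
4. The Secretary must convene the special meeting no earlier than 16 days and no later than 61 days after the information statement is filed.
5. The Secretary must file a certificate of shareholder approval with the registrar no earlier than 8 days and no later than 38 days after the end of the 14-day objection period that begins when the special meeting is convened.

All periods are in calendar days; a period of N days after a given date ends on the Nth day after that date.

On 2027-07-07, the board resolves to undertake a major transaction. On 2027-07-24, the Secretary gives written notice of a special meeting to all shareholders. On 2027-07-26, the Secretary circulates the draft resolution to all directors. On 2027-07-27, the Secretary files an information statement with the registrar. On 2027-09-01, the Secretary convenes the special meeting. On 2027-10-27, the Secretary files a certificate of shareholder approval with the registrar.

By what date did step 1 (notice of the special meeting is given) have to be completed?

2027-08-06

Step 1 runs from 2027-07-07, when the board resolution is passed. 30 days after 2027-07-07 is 2027-08-06.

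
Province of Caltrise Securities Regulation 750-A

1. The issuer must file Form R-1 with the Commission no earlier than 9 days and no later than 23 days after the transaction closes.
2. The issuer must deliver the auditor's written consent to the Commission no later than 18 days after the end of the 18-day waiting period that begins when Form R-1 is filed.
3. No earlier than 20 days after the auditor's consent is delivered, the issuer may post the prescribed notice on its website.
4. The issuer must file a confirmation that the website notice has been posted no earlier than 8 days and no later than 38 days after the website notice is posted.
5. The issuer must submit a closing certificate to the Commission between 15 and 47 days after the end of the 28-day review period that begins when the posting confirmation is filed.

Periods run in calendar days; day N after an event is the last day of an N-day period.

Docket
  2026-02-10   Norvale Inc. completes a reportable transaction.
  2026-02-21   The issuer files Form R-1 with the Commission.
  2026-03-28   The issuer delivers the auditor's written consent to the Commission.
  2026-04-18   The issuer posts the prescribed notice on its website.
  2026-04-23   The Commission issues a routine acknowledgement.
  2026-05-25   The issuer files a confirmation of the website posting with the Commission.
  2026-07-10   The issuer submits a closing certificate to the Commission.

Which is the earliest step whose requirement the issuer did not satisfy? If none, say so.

Step 1: the window is 9–23 days after 2026-02-10 (when the transaction closes), so 2026-02-19 through 2026-03-05; done 2026-02-21 — within the window.
Step 2: 18 days after 2026-03-11 (end of the 18-day waiting period, which began when Form R-1 is filed on 2026-02-21) is 2026-03-29; done 2026-03-28 — timely.
Step 3: the earliest permitted date is 20 days after 2026-03-28 (when the auditor's consent is delivered), i.e. 2026-04-17; 2026-04-18 is on or after that date.
Step 4: the window is 8–38 days after 2026-04-18 (when the website notice is posted), so 2026-04-26 through 2026-05-26; done 2026-05-25, which is between those dates.
Step 5: the window is 15–47 days after 2026-06-22 (end of the 28-day review period, which began when the posting confirmation is filed on 2026-05-25), so 2026-07-07 through 2026-08-08; done 2026-07-10, which is between those dates.

None — every step was satisfied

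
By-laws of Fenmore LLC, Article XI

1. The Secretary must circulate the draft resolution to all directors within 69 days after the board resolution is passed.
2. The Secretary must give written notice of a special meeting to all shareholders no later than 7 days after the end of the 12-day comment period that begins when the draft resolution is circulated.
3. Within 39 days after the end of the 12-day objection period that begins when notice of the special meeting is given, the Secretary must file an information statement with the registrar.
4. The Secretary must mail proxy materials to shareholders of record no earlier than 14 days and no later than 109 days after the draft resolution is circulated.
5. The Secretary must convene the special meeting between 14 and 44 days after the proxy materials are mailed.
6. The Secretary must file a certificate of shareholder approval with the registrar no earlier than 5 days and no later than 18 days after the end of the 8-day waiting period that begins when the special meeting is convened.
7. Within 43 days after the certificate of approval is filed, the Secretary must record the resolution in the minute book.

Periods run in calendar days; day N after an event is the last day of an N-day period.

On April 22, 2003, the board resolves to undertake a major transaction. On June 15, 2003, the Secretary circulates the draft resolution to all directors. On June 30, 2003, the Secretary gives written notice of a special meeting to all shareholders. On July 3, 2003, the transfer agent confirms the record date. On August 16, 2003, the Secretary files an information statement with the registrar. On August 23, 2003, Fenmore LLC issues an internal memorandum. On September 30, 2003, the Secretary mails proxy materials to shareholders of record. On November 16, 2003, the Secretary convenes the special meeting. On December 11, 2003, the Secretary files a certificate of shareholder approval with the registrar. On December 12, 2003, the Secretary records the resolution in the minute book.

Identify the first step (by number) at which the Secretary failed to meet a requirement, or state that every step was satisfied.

Step 1 — counting 69 days from April 22, 2003 (when the board resolution is passed) gives a deadline of June 30, 2003; completed June 15, 2003, before the deadline.
Step 2 — counting 7 days from June 27, 2003 (end of the 12-day comment period, which began when the draft resolution is circulated on June 15, 2003) gives a deadline of July 4, 2003; done June 30, 2003 — timely.
Step 3 — counting 39 days from July 12, 2003 (end of the 12-day objection period, which began when notice of the special meeting is given on June 30, 2003) gives a deadline of August 20, 2003; done August 16, 2003 — timely.
Step 4 — 14 and 109 days from June 15, 2003 (when the draft resolution is circulated) are June 29, 2003 and October 2, 2003 respectively; done September 30, 2003, which is between those dates.
Step 5 — 14 and 44 days from September 30, 2003 (when the proxy materials are mailed) are October 14, 2003 and November 13, 2003 respectively; done November 16, 2003 — 3 days after the window closed.

Step 5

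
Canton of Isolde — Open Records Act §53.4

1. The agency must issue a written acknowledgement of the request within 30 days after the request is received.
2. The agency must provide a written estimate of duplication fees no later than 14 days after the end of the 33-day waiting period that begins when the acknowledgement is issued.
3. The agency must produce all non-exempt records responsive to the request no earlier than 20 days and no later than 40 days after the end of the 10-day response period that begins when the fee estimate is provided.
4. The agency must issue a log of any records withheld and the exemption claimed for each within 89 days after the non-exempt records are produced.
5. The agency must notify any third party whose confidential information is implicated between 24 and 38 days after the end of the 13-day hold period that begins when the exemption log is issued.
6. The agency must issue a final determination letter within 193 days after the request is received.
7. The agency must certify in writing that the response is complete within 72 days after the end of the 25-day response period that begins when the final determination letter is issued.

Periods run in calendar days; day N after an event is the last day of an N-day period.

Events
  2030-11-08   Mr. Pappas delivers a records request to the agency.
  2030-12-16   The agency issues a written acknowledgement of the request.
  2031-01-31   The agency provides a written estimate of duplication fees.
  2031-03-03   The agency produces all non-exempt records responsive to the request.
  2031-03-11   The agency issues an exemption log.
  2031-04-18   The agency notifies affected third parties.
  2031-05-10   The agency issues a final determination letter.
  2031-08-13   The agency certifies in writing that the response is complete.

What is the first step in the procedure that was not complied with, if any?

Step 1 — counting 30 days from 2030-11-08 (when the request is received) gives a deadline of 2030-12-08; done 2030-12-16 — 8 days late.
No need to go further; step 1 was not satisfied.

Step 1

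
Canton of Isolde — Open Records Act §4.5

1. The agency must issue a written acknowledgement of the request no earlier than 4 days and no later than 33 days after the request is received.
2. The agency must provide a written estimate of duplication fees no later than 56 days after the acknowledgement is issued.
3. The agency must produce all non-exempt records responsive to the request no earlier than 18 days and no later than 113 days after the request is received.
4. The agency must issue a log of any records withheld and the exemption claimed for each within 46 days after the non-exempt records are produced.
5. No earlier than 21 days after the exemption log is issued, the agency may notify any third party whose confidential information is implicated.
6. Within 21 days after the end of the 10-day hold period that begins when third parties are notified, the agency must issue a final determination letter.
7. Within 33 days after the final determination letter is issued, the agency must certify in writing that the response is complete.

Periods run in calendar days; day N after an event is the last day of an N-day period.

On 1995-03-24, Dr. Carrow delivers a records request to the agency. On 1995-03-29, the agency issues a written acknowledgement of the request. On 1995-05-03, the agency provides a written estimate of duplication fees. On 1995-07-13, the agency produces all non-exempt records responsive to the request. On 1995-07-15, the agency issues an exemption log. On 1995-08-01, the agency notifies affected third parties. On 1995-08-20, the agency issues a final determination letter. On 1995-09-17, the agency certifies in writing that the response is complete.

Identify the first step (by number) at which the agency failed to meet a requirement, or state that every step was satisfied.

Step 5

Step 1 — 4 and 33 days from 1995-03-24 (when the request is received) are 1995-03-28 and 1995-04-26 respectively; 1995-03-29 falls inside that range.
Step 2 — counting 56 days from 1995-03-29 (when the acknowledgement is issued) gives a deadline of 1995-05-24; 1995-05-03 is within that limit.
Step 3 — 18 and 113 days from 1995-03-24 (when the request is received) are 1995-04-11 and 1995-07-15 respectively; done 1995-07-13 — within the window.
Step 4 — counting 46 days from 1995-07-13 (when the non-exempt records are produced) gives a deadline of 1995-08-28; completed 1995-07-15, before the deadline.
Step 5 — must wait 21 days from 1995-07-15 (when the exemption log is issued), so not before 1995-08-05; acted on 1995-08-01, 4 days prematurely.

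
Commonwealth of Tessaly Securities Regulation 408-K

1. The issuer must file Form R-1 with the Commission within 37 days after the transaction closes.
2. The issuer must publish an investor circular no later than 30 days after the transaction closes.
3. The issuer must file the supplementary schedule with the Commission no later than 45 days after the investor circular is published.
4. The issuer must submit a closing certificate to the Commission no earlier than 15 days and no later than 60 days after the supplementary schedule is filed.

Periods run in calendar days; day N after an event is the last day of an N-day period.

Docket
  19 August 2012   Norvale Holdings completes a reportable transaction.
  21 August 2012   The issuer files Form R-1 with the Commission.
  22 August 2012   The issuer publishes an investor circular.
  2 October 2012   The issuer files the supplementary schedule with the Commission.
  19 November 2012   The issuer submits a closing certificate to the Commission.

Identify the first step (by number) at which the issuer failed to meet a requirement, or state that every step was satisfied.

None — every step was satisfied

Step 1 — counting 37 days from 19 August 2012 (when the transaction closes) gives a deadline of 25 September 2012; done 21 August 2012 — timely.
Step 2 — counting 30 days from 19 August 2012 (when the transaction closes) gives a deadline of 18 September 2012; 22 August 2012 is within that limit.
Step 3 — counting 45 days from 22 August 2012 (when the investor circular is published) gives a deadline of 6 October 2012; 2 October 2012 is within that limit.
Step 4 — 15 and 60 days from 2 October 2012 (when the supplementary schedule is filed) are 17 October 2012 and 1 December 2012 respectively; done 19 November 2012 — within the window.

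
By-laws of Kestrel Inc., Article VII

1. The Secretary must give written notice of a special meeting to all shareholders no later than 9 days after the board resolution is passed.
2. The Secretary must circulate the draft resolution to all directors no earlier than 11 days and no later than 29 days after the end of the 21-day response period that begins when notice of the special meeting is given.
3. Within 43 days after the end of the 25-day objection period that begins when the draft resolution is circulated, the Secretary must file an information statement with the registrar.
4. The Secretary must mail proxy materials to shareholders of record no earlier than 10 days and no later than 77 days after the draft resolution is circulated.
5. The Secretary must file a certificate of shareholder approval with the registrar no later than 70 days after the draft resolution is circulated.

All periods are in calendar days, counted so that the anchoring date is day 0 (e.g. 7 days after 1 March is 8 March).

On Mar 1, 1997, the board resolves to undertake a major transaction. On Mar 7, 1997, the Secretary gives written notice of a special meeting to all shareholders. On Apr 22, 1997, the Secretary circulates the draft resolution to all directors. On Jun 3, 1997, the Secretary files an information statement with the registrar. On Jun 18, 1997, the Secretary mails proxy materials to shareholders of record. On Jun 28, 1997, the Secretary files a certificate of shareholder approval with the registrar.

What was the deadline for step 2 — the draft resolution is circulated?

Notice of the special meeting is given on Mar 7, 1997; the 21-day response period therefore ends Mar 28, 1997, and step 2 runs from that date. The window is 11–29 days after Mar 28, 1997; it closes on Apr 26, 1997.

Apr 26, 1997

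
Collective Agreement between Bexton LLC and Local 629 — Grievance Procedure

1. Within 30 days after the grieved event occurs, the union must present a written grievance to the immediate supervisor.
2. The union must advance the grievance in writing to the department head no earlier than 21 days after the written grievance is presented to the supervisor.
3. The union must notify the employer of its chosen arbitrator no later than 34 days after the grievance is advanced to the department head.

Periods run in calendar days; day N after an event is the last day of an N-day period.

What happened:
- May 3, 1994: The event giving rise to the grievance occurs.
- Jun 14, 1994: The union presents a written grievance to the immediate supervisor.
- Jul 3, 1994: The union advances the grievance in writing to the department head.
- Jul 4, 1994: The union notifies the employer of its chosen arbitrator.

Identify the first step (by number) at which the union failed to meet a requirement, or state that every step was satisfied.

(1) due by May 3, 1994 + 30 days = Jun 2, 1994; done Jun 14, 1994 — 12 days late.

Step 1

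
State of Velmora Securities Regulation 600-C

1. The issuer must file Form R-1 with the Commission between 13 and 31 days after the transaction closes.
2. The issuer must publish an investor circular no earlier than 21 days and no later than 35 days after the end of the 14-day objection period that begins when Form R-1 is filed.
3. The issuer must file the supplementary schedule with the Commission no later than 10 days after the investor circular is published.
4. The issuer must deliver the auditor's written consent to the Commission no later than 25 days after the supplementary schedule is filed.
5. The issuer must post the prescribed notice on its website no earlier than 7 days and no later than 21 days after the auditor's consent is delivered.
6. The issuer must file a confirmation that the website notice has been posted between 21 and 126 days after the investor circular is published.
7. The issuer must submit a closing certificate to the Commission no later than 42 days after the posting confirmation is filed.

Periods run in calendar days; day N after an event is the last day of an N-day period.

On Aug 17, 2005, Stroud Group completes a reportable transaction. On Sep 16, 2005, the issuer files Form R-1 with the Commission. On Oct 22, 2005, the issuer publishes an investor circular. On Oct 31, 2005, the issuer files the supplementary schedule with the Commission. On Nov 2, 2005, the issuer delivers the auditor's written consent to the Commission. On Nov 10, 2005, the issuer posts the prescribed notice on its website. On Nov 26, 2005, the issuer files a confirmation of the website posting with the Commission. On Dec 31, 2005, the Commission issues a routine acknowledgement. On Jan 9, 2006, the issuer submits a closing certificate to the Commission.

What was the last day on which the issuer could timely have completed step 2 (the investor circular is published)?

Nov 4, 2005

Form R-1 is filed on Sep 16, 2005; the 14-day objection period therefore ends Sep 30, 2005, and step 2 runs from that date. The window is 21–35 days after Sep 30, 2005; it closes on Nov 4, 2005.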